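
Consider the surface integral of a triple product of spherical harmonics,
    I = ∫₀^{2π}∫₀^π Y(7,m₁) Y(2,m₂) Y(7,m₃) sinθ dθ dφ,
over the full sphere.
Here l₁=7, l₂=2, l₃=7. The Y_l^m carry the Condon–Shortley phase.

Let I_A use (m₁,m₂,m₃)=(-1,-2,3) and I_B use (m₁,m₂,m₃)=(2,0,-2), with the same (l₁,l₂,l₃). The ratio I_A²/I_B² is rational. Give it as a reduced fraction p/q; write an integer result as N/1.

2025/968

Shared (l₁,l₂,l₃)=(7,2,7): N and (l;000)² cancel in I_A²/I_B².
A: Δ = 2!·12!·2!/17! = 1/185640; Racah Σ t=0..0: t=0:+1/3870720 = 1/3870720; ⇒ 3j(7 2 7; -1 -2 3)² = 135/6188, sgn +1
B: Δ = 2!·12!·2!/17! = 1/185640; Racah Σ t=0..2: t=0:+1/2419200 t=1:−1/967680 t=2:+1/8709120 = -11/21772800; ⇒ 3j(7 2 7; 2 0 -2)² = 242/23205, sgn +1
I_A²/I_B² = (135/6188)/(242/23205) = 2025/968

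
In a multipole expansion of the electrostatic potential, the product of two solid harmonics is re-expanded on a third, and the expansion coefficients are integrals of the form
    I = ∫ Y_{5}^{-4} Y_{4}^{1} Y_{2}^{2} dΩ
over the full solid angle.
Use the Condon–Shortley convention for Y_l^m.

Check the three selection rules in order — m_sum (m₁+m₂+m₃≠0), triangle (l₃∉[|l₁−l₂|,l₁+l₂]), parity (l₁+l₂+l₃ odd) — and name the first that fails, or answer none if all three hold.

m₁+m₂+m₃ = -4 + 1 + 2 = -1  ✗
triangle: |5−4|=1 ≤ l₃=2 ≤ 5+4=9
parity: l₁+l₂+l₃ = 11 is odd

m_sum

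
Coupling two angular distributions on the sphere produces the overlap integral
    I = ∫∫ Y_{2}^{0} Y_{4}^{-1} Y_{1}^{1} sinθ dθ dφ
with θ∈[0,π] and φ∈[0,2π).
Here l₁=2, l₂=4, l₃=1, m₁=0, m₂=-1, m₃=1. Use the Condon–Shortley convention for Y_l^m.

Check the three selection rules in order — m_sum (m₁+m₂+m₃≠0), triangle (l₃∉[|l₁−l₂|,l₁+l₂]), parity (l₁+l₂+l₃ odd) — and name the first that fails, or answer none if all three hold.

Σmᵢ = 0  ✓
l₃∈[|l₁−l₂|,l₁+l₂]=[2,6], have l₃=1  ✗
Σlᵢ = 7 ⇒ odd

triangle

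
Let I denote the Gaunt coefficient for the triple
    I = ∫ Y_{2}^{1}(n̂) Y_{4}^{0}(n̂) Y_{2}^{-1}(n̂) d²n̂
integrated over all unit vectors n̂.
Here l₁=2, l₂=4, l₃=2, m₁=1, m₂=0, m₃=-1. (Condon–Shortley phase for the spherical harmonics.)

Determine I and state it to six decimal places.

Checks pass: Σm=0; 8 even; l₃=2∈[2,6].
(2·2+1)(2·4+1)(2·2+1) = 225
Δ: 4! 0! 4! / 9! → 1/630
sum: t=2:+1/16 = 1/16
3j²(2 4 2; 0 0 0) = Δ·Π!·Σ² = 2/35  (sign +1)
sum: t=1:−1/36 = -1/36
3j²(2 4 2; 1 0 -1) = Δ·Π!·Σ² = 8/315  (sign +1)
combine: 4πI² = 225·2/35·8/315 = 16/49
take √, sign +1: I = 0.16119702

0.161197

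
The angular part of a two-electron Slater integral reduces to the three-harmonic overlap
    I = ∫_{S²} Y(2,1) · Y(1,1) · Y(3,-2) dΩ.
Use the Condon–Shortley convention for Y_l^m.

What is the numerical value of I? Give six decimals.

m-sum 0 ✓  L=6 even ✓  1≤3≤3 ✓
Π(2lᵢ+1) = 5×3×7 = 105
triangle coeff Δ(2,1,3) = 1/105
Σ_t [0,0]: t=0:+1/4 = 1/4
(3j)²=3/35 [(2 1 3; 0 0 0)], sign=-1
Σ_t [0,0]: t=0:+1/12 = 1/12
(3j)²=2/21 [(2 1 3; 1 1 -2)], sign=-1
⇒ 4πI² = 6/7
I = (+1)√(6/7/(4π)) = 0.26116903

0.261169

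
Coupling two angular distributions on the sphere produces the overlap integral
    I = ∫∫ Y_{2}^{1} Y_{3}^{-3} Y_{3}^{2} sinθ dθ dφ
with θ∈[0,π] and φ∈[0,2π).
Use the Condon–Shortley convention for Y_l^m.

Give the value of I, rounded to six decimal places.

Checks pass: Σm=0; 8 even; l₃=3∈[1,5].
(2·2+1)(2·3+1)(2·3+1) = 245
Δ: 2! 2! 4! / 9! → 1/3780
sum: t=0:+1/24 t=1:−1/4 t=2:+1/24 = -1/6
3j²(2 3 3; 0 0 0) = Δ·Π!·Σ² = 4/105  (sign +1)
sum: t=0:+1/48 = 1/48
3j²(2 3 3; 1 -3 2) = Δ·Π!·Σ² = 5/84  (sign -1)
combine: 4πI² = 245·4/105·5/84 = 5/9
take √, sign -1: I = -0.21026104

-0.210261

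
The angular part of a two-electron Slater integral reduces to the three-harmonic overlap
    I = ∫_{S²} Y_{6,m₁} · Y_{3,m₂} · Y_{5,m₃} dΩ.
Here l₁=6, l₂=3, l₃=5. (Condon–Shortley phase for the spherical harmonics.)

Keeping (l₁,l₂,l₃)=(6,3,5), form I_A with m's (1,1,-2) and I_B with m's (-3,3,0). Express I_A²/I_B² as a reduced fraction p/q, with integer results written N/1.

5/28

l's match ⇒ only the (l;m) 3-j factors differ between A and B.
A: triangle coeff Δ(6,3,5) = 1/675675; Σ_t [2,4]: t=2:+1/5760 t=3:−1/8640 t=4:+1/241920 = 1/16128; (3j)²=5/1001 [(6 3 5; 1 1 -2)], sign=-1
B: triangle coeff Δ(6,3,5) = 1/675675; Σ_t [4,4]: t=4:+1/34560 = 1/34560; (3j)²=4/143 [(6 3 5; -3 3 0)], sign=-1
I_A²/I_B² = (5/1001)/(4/143) = 5/28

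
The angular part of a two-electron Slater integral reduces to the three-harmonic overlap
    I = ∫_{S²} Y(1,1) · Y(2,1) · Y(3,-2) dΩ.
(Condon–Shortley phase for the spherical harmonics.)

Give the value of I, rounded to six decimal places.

0.261169

Checks pass: Σm=0; 6 even; l₃=3∈[1,3].
(2·1+1)(2·2+1)(2·3+1) = 105
Δ: 0! 2! 4! / 7! → 1/105
sum: t=0:+1/4 = 1/4
3j²(1 2 3; 0 0 0) = Δ·Π!·Σ² = 3/35  (sign -1)
sum: t=0:+1/12 = 1/12
3j²(1 2 3; 1 1 -2) = Δ·Π!·Σ² = 2/21  (sign -1)
combine: 4πI² = 105·3/35·2/21 = 6/7
take √, sign +1: I = 0.26116903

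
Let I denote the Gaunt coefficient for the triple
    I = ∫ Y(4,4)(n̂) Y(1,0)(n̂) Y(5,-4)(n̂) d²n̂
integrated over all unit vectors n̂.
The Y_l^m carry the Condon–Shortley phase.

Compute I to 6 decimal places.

Checks pass: Σm=0; 10 even; l₃=5∈[3,5].
(2·4+1)(2·1+1)(2·5+1) = 297
Δ: 0! 8! 2! / 11! → 1/495
sum: t=0:+1/576 = 1/576
3j²(4 1 5; 0 0 0) = Δ·Π!·Σ² = 5/99  (sign -1)
sum: t=0:+1/40320 = 1/40320
3j²(4 1 5; 4 0 -4) = Δ·Π!·Σ² = 1/55  (sign -1)
combine: 4πI² = 297·5/99·1/55 = 3/11
take √, sign +1: I = 0.14731920

0.147319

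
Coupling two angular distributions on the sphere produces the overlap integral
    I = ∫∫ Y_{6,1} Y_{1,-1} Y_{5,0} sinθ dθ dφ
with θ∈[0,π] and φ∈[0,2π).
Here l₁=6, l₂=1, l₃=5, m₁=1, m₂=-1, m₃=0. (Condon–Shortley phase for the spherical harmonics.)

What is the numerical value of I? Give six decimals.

-0.187239

Checks pass: Σm=0; 12 even; l₃=5∈[5,7].
(2·6+1)(2·1+1)(2·5+1) = 429
Δ: 2! 10! 0! / 13! → 1/858
sum: t=1:−1/14400 = -1/14400
3j²(6 1 5; 0 0 0) = Δ·Π!·Σ² = 6/143  (sign +1)
sum: t=0:+1/28800 = 1/28800
3j²(6 1 5; 1 -1 0) = Δ·Π!·Σ² = 7/286  (sign -1)
combine: 4πI² = 429·6/143·7/286 = 63/143
take √, sign -1: I = -0.18723944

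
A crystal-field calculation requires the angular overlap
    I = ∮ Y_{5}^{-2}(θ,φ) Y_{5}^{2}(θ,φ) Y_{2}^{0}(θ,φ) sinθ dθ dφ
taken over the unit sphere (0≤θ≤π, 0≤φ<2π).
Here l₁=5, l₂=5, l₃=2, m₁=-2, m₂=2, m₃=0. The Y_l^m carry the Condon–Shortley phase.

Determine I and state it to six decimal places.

0.097044

Checks pass: Σm=0; 12 even; l₃=2∈[0,10].
(2·5+1)(2·5+1)(2·2+1) = 605
Δ: 8! 2! 2! / 13! → 1/38610
sum: t=3:−1/2880 t=4:+1/576 t=5:−1/2880 = 1/960
3j²(5 5 2; 0 0 0) = Δ·Π!·Σ² = 10/429  (sign +1)
sum: t=5:−1/2880 t=6:+1/1440 t=7:−1/20160 = 1/3360
3j²(5 5 2; -2 2 0) = Δ·Π!·Σ² = 6/715  (sign +1)
combine: 4πI² = 605·10/429·6/715 = 20/169
take √, sign +1: I = 0.09704356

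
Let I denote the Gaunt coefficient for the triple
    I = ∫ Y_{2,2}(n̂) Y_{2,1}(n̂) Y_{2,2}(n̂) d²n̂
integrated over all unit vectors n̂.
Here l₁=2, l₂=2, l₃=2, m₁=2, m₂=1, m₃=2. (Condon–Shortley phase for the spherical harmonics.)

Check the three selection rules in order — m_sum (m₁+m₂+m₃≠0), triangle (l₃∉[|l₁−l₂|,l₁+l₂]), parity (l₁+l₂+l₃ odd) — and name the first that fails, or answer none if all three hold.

m_sum

m₁+m₂+m₃ = 2 + 1 + 2 = 5  ✗
triangle: |2−2|=0 ≤ l₃=2 ≤ 2+2=4
parity: l₁+l₂+l₃ = 6 is even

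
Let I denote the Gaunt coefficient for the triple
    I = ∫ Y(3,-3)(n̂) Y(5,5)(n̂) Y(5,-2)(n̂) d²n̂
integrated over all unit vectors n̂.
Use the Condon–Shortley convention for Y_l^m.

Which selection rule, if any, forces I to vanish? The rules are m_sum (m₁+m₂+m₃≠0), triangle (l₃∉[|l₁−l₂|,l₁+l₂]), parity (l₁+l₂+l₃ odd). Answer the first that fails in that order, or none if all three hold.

parity

Σmᵢ = 0  ✓
l₃∈[|l₁−l₂|,l₁+l₂]=[2,8], have l₃=5  ✓
Σlᵢ = 13 ⇒ odd  ✗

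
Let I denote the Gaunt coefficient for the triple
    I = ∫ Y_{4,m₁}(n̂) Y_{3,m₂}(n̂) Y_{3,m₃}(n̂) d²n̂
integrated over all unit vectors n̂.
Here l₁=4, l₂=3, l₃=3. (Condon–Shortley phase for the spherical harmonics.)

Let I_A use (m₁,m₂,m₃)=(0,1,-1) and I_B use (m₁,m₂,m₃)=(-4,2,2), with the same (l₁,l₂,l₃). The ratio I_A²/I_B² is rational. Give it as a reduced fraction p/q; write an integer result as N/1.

l's match ⇒ only the (l;m) 3-j factors differ between A and B.
A: triangle coeff Δ(4,3,3) = 1/34650; Σ_t [2,4]: t=2:+1/32 t=3:−1/36 t=4:+1/1152 = 5/1152; (3j)²=1/1386 [(4 3 3; 0 1 -1)], sign=+1
B: triangle coeff Δ(4,3,3) = 1/34650; Σ_t [4,4]: t=4:+1/576 = 1/576; (3j)²=5/99 [(4 3 3; -4 2 2)], sign=-1
I_A²/I_B² = (1/1386)/(5/99) = 1/70

1/70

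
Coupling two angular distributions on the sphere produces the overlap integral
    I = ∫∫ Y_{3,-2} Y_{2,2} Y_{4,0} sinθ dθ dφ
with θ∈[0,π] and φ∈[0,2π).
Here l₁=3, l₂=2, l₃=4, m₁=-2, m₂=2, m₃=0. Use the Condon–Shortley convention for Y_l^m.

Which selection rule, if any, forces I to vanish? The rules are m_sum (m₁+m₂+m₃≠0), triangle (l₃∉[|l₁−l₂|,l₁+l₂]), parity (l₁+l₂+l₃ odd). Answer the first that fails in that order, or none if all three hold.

parity

azimuthal sum: -2 + 2 + 0 = 0  ✓
1 ≤ 4 ≤ 5 (triangle on l)  ✓
L = 3 + 2 + 4 = 9 (odd)  ✗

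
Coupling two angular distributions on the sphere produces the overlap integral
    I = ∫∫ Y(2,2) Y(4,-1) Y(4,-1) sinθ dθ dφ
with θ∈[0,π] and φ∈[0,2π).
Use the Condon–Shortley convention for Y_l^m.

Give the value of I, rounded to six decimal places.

m-sum 0 ✓  L=10 even ✓  2≤4≤6 ✓
Π(2lᵢ+1) = 5×9×9 = 405
triangle coeff Δ(2,4,4) = 1/13860
Σ_t [0,2]: t=0:+1/192 t=1:−1/36 t=2:+1/192 = -5/288
(3j)²=20/693 [(2 4 4; 0 0 0)], sign=-1
Σ_t [0,0]: t=0:+1/144 = 1/144
(3j)²=10/231 [(2 4 4; 2 -1 -1)], sign=-1
⇒ 4πI² = 3000/5929
I = (+1)√(3000/5929/(4π)) = 0.20066192

0.200662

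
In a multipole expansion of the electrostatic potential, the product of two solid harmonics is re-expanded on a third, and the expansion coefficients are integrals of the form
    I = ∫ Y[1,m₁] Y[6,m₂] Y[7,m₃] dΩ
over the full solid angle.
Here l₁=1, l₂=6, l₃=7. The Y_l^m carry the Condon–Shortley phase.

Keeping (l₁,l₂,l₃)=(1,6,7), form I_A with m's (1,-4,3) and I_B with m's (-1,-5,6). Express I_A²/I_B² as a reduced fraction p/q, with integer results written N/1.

Shared (l₁,l₂,l₃)=(1,6,7): N and (l;000)² cancel in I_A²/I_B².
A: Δ = 0!·2!·12!/15! = 1/1365; Racah Σ t=0..0: t=0:+1/14515200 = 1/14515200; ⇒ 3j(1 6 7; 1 -4 3)² = 2/455, sgn +1
B: Δ = 0!·2!·12!/15! = 1/1365; Racah Σ t=0..0: t=0:+1/79833600 = 1/79833600; ⇒ 3j(1 6 7; -1 -5 6)² = 2/35, sgn -1
I_A²/I_B² = (2/455)/(2/35) = 1/13

1/13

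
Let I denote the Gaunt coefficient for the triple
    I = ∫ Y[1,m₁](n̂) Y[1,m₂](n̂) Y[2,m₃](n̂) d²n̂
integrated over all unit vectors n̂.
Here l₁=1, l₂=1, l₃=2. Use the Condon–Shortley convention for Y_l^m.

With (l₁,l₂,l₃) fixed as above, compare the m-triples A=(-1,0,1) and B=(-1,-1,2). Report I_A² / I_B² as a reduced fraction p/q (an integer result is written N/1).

1/2

Same 1,1,2: normalisation and zero-m 3j drop out of the ratio.
A: Δ: 0! 2! 2! / 5! → 1/30; sum: t=0:+1/2 = 1/2; 3j²(1 1 2; -1 0 1) = Δ·Π!·Σ² = 1/10  (sign -1)
B: Δ: 0! 2! 2! / 5! → 1/30; sum: t=0:+1/4 = 1/4; 3j²(1 1 2; -1 -1 2) = Δ·Π!·Σ² = 1/5  (sign +1)
I_A²/I_B² = (1/10)/(1/5) = 1/2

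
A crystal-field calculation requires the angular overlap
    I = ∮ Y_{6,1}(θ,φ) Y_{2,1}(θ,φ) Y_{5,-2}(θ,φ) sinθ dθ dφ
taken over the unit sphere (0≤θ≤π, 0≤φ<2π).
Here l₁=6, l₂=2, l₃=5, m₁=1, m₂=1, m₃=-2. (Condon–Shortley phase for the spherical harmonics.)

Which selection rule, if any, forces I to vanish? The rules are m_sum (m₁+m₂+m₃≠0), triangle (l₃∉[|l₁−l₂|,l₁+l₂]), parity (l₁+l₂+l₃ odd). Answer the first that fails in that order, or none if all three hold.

parity

Σmᵢ = 0  ✓
l₃∈[|l₁−l₂|,l₁+l₂]=[4,8], have l₃=5  ✓
Σlᵢ = 13 ⇒ odd  ✗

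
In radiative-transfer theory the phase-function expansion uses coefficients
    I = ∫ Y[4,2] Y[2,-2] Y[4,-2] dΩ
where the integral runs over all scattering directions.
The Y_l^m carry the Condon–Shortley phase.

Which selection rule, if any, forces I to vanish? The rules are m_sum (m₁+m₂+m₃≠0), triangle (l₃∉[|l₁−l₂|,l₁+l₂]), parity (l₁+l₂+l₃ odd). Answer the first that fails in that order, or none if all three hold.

m_sum

azimuthal sum: 2 − 2 − 2 = -2  ✗
2 ≤ 4 ≤ 6 (triangle on l)
L = 4 + 2 + 4 = 10 (even)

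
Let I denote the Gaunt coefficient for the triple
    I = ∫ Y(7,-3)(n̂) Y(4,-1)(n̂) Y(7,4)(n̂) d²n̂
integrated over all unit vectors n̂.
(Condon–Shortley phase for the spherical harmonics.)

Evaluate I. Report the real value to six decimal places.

Rules hold: Σm=0, L=18 even, 3≤7≤11.
N = 15·9·15 = 2025
Δ = 4!·10!·4!/19! = 1/58198140
Racah Σ t=0..4: t=0:+1/17418240 t=1:−1/622080 t=2:+1/230400 t=3:−1/622080 t=4:+1/17418240 = 1/806400
⇒ 3j(7 4 7; 0 0 0)² = 2268/230945, sgn -1
Racah Σ t=0..3: t=0:+1/522547200 t=1:−1/8709120 t=2:+1/1935360 t=3:−1/4354560 = 13/74649600
⇒ 3j(7 4 7; -3 -1 4)² = 91/11628, sgn -1
4πI² = N·(3j₀)²·(3jₘ)² = 178605/1147619
I = +1·√(0.155631/4π) = 0.11128663

0.111287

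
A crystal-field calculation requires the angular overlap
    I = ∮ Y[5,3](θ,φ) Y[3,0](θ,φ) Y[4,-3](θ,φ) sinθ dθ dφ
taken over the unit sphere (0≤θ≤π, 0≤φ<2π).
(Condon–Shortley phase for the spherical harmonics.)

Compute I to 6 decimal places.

Checks pass: Σm=0; 12 even; l₃=4∈[2,8].
(2·5+1)(2·3+1)(2·4+1) = 693
Δ: 4! 6! 2! / 13! → 1/180180
sum: t=1:−1/576 t=2:+1/144 t=3:−1/576 = 1/288
3j²(5 3 4; 0 0 0) = Δ·Π!·Σ² = 20/1001  (sign +1)
sum: t=1:−1/1440 t=2:+1/2880 = -1/2880
3j²(5 3 4; 3 0 -3) = Δ·Π!·Σ² = 7/715  (sign +1)
combine: 4πI² = 693·20/1001·7/715 = 252/1859
take √, sign +1: I = 0.10386175

0.103862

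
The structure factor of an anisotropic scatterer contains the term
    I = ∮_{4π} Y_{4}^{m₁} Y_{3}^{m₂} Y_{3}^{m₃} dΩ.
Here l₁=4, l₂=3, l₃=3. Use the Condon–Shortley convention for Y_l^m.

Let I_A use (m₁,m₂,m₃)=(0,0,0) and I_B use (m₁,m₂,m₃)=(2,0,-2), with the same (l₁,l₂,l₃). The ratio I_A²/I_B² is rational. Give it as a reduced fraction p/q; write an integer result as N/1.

Shared (l₁,l₂,l₃)=(4,3,3): N and (l;000)² cancel in I_A²/I_B².
A: Δ = 4!·4!·2!/11! = 1/34650; Racah Σ t=1..3: t=1:−1/72 t=2:+1/16 t=3:−1/72 = 5/144; ⇒ 3j(4 3 3; 0 0 0)² = 2/77, sgn -1
B: Δ = 4!·4!·2!/11! = 1/34650; Racah Σ t=1..2: t=1:−1/72 t=2:+1/96 = -1/288; ⇒ 3j(4 3 3; 2 0 -2)² = 1/462, sgn +1
I_A²/I_B² = (2/77)/(1/462) = 12/1

12/1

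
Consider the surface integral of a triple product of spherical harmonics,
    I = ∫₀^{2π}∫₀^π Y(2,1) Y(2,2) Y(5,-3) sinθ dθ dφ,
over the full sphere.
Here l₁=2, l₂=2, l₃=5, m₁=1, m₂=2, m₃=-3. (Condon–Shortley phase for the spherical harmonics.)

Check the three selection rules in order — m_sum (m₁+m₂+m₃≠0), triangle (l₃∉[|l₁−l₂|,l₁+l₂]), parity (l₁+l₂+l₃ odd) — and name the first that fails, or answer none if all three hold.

azimuthal sum: 1 + 2 − 3 = 0  ✓
0 ≤ 5 ≤ 4 (triangle on l)  ✗
L = 2 + 2 + 5 = 9 (odd)

triangle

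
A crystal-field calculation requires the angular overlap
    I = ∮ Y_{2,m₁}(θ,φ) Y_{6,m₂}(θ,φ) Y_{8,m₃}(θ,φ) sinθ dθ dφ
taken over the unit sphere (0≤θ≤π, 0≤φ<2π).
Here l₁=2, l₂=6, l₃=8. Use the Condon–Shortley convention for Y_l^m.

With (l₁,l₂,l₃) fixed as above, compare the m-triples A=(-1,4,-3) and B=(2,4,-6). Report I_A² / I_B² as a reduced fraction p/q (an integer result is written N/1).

10/91

l's match ⇒ only the (l;m) 3-j factors differ between A and B.
A: triangle coeff Δ(2,6,8) = 1/30940; Σ_t [0,0]: t=0:+1/43545600 = 1/43545600; (3j)²=11/3094 [(2 6 8; -1 4 -3)], sign=-1
B: triangle coeff Δ(2,6,8) = 1/30940; Σ_t [0,0]: t=0:+1/174182400 = 1/174182400; (3j)²=11/340 [(2 6 8; 2 4 -6)], sign=+1
I_A²/I_B² = (11/3094)/(11/340) = 10/91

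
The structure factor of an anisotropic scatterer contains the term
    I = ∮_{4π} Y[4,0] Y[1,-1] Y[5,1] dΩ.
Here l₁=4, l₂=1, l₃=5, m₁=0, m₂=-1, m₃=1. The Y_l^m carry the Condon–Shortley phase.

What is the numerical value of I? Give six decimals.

-0.190188

Rules hold: Σm=0, L=10 even, 3≤5≤5.
N = 9·3·11 = 297
Δ = 0!·8!·2!/11! = 1/495
Racah Σ t=0..0: t=0:+1/576 = 1/576
⇒ 3j(4 1 5; 0 0 0)² = 5/99, sgn -1
Racah Σ t=0..0: t=0:+1/1152 = 1/1152
⇒ 3j(4 1 5; 0 -1 1)² = 1/33, sgn +1
4πI² = N·(3j₀)²·(3jₘ)² = 5/11
I = -1·√(0.454545/4π) = -0.19018827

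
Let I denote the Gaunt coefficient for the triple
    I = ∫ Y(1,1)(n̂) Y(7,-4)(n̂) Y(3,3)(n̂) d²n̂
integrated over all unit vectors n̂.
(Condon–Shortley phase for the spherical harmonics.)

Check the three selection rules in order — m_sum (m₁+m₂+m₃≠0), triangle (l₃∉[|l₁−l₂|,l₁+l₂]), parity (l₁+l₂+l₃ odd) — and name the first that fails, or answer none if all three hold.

triangle

Σmᵢ = 0  ✓
l₃∈[|l₁−l₂|,l₁+l₂]=[6,8], have l₃=3  ✗
Σlᵢ = 11 ⇒ odd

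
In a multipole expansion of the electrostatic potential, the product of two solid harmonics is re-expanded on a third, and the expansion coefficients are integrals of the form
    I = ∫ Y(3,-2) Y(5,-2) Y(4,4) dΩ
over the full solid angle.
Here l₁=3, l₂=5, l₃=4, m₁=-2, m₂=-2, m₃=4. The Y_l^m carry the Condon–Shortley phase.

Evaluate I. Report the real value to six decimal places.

Checks pass: Σm=0; 12 even; l₃=4∈[2,8].
(2·3+1)(2·5+1)(2·4+1) = 693
Δ: 4! 2! 6! / 13! → 1/180180
sum: t=1:−1/576 t=2:+1/144 t=3:−1/576 = 1/288
3j²(3 5 4; 0 0 0) = Δ·Π!·Σ² = 20/1001  (sign +1)
sum: t=3:−1/8640 = -1/8640
3j²(3 5 4; -2 -2 4) = Δ·Π!·Σ² = 14/1287  (sign -1)
combine: 4πI² = 693·20/1001·14/1287 = 280/1859
take √, sign -1: I = -0.10947990

-0.109480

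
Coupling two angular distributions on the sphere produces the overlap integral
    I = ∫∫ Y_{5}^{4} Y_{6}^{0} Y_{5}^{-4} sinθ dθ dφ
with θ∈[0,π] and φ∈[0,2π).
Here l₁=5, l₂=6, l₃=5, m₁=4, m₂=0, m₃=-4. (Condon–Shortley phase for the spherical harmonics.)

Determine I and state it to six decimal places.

0.147273

Rules hold: Σm=0, L=16 even, 1≤5≤11.
N = 11·13·11 = 1573
Δ = 6!·4!·6!/17! = 1/28588560
Racah Σ t=1..5: t=1:−1/345600 t=2:+1/13824 t=3:−1/5184 t=4:+1/13824 t=5:−1/345600 = -7/129600
⇒ 3j(5 6 5; 0 0 0)² = 80/7293, sgn +1
Racah Σ t=0..1: t=0:+1/3110400 t=1:−1/345600 = -1/388800
⇒ 3j(5 6 5; 4 0 -4)² = 192/12155, sgn +1
4πI² = N·(3j₀)²·(3jₘ)² = 1024/3757
I = +1·√(0.272558/4π) = 0.14727345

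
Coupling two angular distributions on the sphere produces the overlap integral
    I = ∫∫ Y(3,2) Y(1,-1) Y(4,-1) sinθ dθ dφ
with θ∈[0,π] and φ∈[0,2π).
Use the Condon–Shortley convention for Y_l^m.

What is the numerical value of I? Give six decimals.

Rules hold: Σm=0, L=8 even, 2≤4≤4.
N = 7·3·9 = 189
Δ = 0!·6!·2!/9! = 1/252
Racah Σ t=0..0: t=0:+1/36 = 1/36
⇒ 3j(3 1 4; 0 0 0)² = 4/63, sgn +1
Racah Σ t=0..0: t=0:+1/240 = 1/240
⇒ 3j(3 1 4; 2 -1 -1)² = 1/84, sgn -1
4πI² = N·(3j₀)²·(3jₘ)² = 1/7
I = -1·√(0.142857/4π) = -0.10662181

-0.106622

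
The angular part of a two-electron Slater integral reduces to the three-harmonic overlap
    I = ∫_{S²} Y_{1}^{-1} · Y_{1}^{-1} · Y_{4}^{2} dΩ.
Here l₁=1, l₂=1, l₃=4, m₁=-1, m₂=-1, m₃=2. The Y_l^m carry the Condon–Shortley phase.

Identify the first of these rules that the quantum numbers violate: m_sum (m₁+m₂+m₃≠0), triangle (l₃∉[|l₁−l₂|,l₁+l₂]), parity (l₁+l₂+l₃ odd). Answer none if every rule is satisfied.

Σmᵢ = 0  ✓
l₃∈[|l₁−l₂|,l₁+l₂]=[0,2], have l₃=4  ✗
Σlᵢ = 6 ⇒ even

triangle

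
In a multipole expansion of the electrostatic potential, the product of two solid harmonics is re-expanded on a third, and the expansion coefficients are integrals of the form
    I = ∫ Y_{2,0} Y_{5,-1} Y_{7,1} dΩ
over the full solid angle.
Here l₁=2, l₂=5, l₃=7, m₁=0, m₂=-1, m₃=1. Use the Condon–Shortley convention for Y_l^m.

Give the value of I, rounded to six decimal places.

Checks pass: Σm=0; 14 even; l₃=7∈[3,7].
(2·2+1)(2·5+1)(2·7+1) = 825
Δ: 0! 4! 10! / 15! → 1/15015
sum: t=0:+1/57600 = 1/57600
3j²(2 5 7; 0 0 0) = Δ·Π!·Σ² = 21/715  (sign -1)
sum: t=0:+1/69120 = 1/69120
3j²(2 5 7; 0 -1 1) = Δ·Π!·Σ² = 4/143  (sign +1)
combine: 4πI² = 825·21/715·4/143 = 1260/1859
take √, sign -1: I = -0.23224194

-0.232242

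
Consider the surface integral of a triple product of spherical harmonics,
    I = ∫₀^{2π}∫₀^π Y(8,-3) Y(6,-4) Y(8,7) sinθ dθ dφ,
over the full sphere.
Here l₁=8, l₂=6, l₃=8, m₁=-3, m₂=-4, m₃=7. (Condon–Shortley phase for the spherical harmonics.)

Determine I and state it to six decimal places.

0.150215

m-sum 0 ✓  L=22 even ✓  2≤8≤14 ✓
Π(2lᵢ+1) = 17×13×17 = 3757
triangle coeff Δ(8,6,8) = 1/13742520792
Σ_t [0,6]: t=0:+1/41803776000 t=1:−1/435456000 t=2:+1/39813120 t=3:−1/18662400 t=4:+1/39813120 t=5:−1/435456000 t=6:+1/41803776000 = -11/1393459200
(3j)²=600/96577 [(8 6 8; 0 0 0)], sign=-1
Σ_t [1,2]: t=1:−1/52254720000 t=2:+1/12541132800 = 19/313528320000
(3j)²=19/1564 [(8 6 8; -3 -4 7)], sign=-1
⇒ 4πI² = 150/529
I = (+1)√(150/529/(4π)) = 0.15021485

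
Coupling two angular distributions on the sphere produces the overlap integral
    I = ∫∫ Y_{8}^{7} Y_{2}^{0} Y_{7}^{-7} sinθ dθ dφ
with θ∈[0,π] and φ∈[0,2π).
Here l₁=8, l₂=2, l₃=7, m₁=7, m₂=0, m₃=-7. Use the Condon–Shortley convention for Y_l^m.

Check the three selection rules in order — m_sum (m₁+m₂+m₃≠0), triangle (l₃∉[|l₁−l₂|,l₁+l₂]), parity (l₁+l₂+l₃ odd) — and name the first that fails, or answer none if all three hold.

m₁+m₂+m₃ = 7 + 0 − 7 = 0  ✓
triangle: |8−2|=6 ≤ l₃=7 ≤ 8+2=10  ✓
parity: l₁+l₂+l₃ = 17 is odd  ✗

parity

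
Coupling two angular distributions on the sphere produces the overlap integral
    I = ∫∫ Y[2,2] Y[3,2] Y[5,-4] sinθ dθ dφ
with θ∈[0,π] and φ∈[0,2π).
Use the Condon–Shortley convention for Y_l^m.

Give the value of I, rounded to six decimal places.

m-sum 0 ✓  L=10 even ✓  1≤5≤5 ✓
Π(2lᵢ+1) = 5×7×11 = 385
triangle coeff Δ(2,3,5) = 1/2310
Σ_t [0,0]: t=0:+1/144 = 1/144
(3j)²=10/231 [(2 3 5; 0 0 0)], sign=-1
Σ_t [0,0]: t=0:+1/2880 = 1/2880
(3j)²=3/55 [(2 3 5; 2 2 -4)], sign=-1
⇒ 4πI² = 10/11
I = (+1)√(10/11/(4π)) = 0.26896683

0.268967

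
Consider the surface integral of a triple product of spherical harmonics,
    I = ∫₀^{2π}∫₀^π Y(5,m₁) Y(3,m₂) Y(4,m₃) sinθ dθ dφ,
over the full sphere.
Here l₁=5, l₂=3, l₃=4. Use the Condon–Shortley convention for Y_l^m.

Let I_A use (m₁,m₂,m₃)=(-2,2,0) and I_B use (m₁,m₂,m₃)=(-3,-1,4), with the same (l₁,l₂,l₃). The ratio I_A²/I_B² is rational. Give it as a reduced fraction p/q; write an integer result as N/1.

25/168

Same 5,3,4: normalisation and zero-m 3j drop out of the ratio.
A: Δ: 4! 6! 2! / 13! → 1/180180; sum: t=3:−1/576 t=4:+1/864 = -1/1728; 3j²(5 3 4; -2 2 0) = Δ·Π!·Σ² = 5/1287  (sign -1)
B: Δ: 4! 6! 2! / 13! → 1/180180; sum: t=2:+1/5760 = 1/5760; 3j²(5 3 4; -3 -1 4) = Δ·Π!·Σ² = 56/2145  (sign +1)
I_A²/I_B² = (5/1287)/(56/2145) = 25/168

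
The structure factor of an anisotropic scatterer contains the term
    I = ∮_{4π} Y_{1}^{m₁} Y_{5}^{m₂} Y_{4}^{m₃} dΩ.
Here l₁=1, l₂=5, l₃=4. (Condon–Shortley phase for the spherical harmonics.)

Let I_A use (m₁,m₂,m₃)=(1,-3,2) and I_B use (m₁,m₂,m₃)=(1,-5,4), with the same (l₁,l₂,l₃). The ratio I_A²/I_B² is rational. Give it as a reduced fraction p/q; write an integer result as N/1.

l's match ⇒ only the (l;m) 3-j factors differ between A and B.
A: triangle coeff Δ(1,5,4) = 1/495; Σ_t [0,0]: t=0:+1/2880 = 1/2880; (3j)²=28/495 [(1 5 4; 1 -3 2)], sign=+1
B: triangle coeff Δ(1,5,4) = 1/495; Σ_t [0,0]: t=0:+1/80640 = 1/80640; (3j)²=1/11 [(1 5 4; 1 -5 4)], sign=+1
I_A²/I_B² = (28/495)/(1/11) = 28/45

28/45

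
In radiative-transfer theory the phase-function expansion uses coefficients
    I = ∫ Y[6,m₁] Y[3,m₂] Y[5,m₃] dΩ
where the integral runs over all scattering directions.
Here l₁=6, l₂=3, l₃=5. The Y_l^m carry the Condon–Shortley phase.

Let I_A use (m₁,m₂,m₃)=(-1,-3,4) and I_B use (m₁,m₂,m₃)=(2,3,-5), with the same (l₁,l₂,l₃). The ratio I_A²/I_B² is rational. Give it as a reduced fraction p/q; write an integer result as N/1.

4/1

l's match ⇒ only the (l;m) 3-j factors differ between A and B.
A: triangle coeff Δ(6,3,5) = 1/675675; Σ_t [0,0]: t=0:+1/241920 = 1/241920; (3j)²=4/1001 [(6 3 5; -1 -3 4)], sign=-1
B: triangle coeff Δ(6,3,5) = 1/675675; Σ_t [4,4]: t=4:+1/1935360 = 1/1935360; (3j)²=1/1001 [(6 3 5; 2 3 -5)], sign=+1
I_A²/I_B² = (4/1001)/(1/1001) = 4/1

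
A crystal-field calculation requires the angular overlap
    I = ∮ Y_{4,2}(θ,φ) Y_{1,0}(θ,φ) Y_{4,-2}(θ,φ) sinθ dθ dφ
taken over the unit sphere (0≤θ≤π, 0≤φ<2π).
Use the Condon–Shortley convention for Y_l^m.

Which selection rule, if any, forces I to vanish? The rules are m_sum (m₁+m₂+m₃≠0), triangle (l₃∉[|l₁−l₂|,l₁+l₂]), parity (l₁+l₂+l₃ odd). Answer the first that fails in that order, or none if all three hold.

m₁+m₂+m₃ = 2 + 0 − 2 = 0  ✓
triangle: |4−1|=3 ≤ l₃=4 ≤ 4+1=5  ✓
parity: l₁+l₂+l₃ = 9 is odd  ✗

parity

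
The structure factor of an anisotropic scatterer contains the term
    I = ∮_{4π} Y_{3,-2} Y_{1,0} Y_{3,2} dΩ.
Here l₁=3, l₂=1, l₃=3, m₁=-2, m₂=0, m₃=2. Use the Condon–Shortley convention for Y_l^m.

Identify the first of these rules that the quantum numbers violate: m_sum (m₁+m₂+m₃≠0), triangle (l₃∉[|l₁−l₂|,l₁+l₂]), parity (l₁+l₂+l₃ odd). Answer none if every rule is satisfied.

parity

Σmᵢ = 0  ✓
l₃∈[|l₁−l₂|,l₁+l₂]=[2,4], have l₃=3  ✓
Σlᵢ = 7 ⇒ odd  ✗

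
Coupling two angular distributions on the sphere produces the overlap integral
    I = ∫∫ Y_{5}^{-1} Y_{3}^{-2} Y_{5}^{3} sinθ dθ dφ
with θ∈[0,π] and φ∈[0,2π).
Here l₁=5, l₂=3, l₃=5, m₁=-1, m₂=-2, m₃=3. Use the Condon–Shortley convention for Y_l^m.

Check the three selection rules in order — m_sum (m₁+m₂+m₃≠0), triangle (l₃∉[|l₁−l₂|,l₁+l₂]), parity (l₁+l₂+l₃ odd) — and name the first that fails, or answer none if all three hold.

parity

azimuthal sum: -1 − 2 + 3 = 0  ✓
2 ≤ 5 ≤ 8 (triangle on l)  ✓
L = 5 + 3 + 5 = 13 (odd)  ✗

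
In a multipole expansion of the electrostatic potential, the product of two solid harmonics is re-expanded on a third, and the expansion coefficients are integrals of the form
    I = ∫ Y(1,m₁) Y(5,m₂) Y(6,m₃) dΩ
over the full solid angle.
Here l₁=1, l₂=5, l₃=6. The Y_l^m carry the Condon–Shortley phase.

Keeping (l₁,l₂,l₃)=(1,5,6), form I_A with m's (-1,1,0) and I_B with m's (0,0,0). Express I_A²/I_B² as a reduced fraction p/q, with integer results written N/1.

5/12

Shared (l₁,l₂,l₃)=(1,5,6): N and (l;000)² cancel in I_A²/I_B².
A: Δ = 0!·2!·10!/13! = 1/858; Racah Σ t=0..0: t=0:+1/34560 = 1/34560; ⇒ 3j(1 5 6; -1 1 0)² = 5/286, sgn +1
B: Δ = 0!·2!·10!/13! = 1/858; Racah Σ t=0..0: t=0:+1/14400 = 1/14400; ⇒ 3j(1 5 6; 0 0 0)² = 6/143, sgn +1
I_A²/I_B² = (5/286)/(6/143) = 5/12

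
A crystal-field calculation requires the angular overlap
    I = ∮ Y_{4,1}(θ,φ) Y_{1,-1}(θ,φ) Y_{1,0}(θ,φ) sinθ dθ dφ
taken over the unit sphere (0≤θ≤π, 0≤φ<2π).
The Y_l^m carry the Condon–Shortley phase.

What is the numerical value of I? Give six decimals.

triangle: need 3≤l₃≤5, have 1; I=0

0.000000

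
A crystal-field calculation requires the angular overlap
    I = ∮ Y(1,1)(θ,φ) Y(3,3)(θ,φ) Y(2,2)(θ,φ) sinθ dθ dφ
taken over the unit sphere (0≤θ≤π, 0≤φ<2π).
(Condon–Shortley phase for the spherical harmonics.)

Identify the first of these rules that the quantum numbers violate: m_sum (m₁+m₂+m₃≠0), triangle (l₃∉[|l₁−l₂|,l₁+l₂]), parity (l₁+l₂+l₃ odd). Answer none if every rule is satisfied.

m_sum

m₁+m₂+m₃ = 1 + 3 + 2 = 6  ✗
triangle: |1−3|=2 ≤ l₃=2 ≤ 1+3=4
parity: l₁+l₂+l₃ = 6 is even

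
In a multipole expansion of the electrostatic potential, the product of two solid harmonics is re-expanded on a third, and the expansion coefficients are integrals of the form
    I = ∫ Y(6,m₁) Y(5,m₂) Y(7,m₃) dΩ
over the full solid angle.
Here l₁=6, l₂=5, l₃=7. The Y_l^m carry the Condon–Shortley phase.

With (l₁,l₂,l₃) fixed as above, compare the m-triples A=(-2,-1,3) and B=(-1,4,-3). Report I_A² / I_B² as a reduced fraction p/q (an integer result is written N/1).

Shared (l₁,l₂,l₃)=(6,5,7): N and (l;000)² cancel in I_A²/I_B².
A: Δ = 4!·8!·6!/19! = 1/174594420; Racah Σ t=0..4: t=0:+1/46448640 t=1:−1/1088640 t=2:+1/276480 t=3:−1/518400 t=4:+1/9953280 = 23/25804800; ⇒ 3j(6 5 7; -2 -1 3)² = 42849/6466460, sgn +1
B: Δ = 4!·8!·6!/19! = 1/174594420; Racah Σ t=3..4: t=3:−1/2488320 t=4:+1/2073600 = 1/12441600; ⇒ 3j(6 5 7; -1 4 -3)² = 98/138567, sgn +1
I_A²/I_B² = (42849/6466460)/(98/138567) = 128547/13720

128547/13720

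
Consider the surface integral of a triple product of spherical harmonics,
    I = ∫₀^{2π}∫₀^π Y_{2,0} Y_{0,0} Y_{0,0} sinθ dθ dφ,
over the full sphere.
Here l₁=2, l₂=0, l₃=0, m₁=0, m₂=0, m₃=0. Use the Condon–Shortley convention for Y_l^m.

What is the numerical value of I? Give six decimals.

0.000000

|2−0|≤0≤2+0 violated ⇒ I = 0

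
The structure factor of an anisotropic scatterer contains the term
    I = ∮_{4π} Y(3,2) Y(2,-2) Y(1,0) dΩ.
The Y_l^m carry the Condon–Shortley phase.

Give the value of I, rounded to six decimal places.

0.184674

Rules hold: Σm=0, L=6 even, 1≤1≤5.
N = 7·5·3 = 105
Δ = 4!·2!·0!/7! = 1/105
Racah Σ t=2..2: t=2:+1/4 = 1/4
⇒ 3j(3 2 1; 0 0 0)² = 3/35, sgn -1
Racah Σ t=0..0: t=0:+1/24 = 1/24
⇒ 3j(3 2 1; 2 -2 0)² = 1/21, sgn -1
4πI² = N·(3j₀)²·(3jₘ)² = 3/7
I = +1·√(0.428571/4π) = 0.18467439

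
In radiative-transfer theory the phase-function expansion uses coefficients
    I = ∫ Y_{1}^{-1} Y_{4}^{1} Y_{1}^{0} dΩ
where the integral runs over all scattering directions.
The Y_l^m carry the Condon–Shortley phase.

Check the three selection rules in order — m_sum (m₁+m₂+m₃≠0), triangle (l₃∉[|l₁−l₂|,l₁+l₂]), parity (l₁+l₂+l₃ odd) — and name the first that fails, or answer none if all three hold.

triangle

m₁+m₂+m₃ = -1 + 1 + 0 = 0  ✓
triangle: |1−4|=3 ≤ l₃=1 ≤ 1+4=5  ✗
parity: l₁+l₂+l₃ = 6 is even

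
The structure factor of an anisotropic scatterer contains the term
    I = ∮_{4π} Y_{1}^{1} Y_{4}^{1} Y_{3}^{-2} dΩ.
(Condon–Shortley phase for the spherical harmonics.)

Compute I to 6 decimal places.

-0.106622

m-sum 0 ✓  L=8 even ✓  3≤3≤5 ✓
Π(2lᵢ+1) = 3×9×7 = 189
triangle coeff Δ(1,4,3) = 1/252
Σ_t [1,1]: t=1:−1/36 = -1/36
(3j)²=4/63 [(1 4 3; 0 0 0)], sign=+1
Σ_t [0,0]: t=0:+1/240 = 1/240
(3j)²=1/84 [(1 4 3; 1 1 -2)], sign=-1
⇒ 4πI² = 1/7
I = (-1)√(1/7/(4π)) = -0.10662181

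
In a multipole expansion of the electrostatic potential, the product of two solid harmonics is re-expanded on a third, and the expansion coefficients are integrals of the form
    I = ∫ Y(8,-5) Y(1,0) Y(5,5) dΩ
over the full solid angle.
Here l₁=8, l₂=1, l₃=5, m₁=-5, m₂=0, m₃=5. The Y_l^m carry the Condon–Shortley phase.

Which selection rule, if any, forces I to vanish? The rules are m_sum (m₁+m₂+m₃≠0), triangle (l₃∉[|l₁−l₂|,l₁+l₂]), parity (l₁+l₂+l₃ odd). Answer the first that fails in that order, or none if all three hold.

m₁+m₂+m₃ = -5 + 0 + 5 = 0  ✓
triangle: |8−1|=7 ≤ l₃=5 ≤ 8+1=9  ✗
parity: l₁+l₂+l₃ = 14 is even

triangle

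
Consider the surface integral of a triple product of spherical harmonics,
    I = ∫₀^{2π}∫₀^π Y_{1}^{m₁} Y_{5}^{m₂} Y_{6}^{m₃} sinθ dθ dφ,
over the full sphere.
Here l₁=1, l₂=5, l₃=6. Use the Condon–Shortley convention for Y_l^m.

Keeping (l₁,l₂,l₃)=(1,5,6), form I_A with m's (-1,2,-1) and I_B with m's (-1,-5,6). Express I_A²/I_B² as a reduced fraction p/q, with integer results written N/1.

5/33

l's match ⇒ only the (l;m) 3-j factors differ between A and B.
A: triangle coeff Δ(1,5,6) = 1/858; Σ_t [0,0]: t=0:+1/60480 = 1/60480; (3j)²=5/429 [(1 5 6; -1 2 -1)], sign=-1
B: triangle coeff Δ(1,5,6) = 1/858; Σ_t [0,0]: t=0:+1/7257600 = 1/7257600; (3j)²=1/13 [(1 5 6; -1 -5 6)], sign=+1
I_A²/I_B² = (5/429)/(1/13) = 5/33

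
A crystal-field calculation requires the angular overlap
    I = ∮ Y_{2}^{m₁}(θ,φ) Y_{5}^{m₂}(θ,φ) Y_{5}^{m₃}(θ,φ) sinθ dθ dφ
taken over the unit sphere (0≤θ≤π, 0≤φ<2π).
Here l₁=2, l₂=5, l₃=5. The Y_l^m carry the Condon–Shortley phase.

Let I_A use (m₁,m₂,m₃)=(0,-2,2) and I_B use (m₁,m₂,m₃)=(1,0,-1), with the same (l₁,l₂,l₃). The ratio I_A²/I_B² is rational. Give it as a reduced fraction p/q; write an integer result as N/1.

36/5

Shared (l₁,l₂,l₃)=(2,5,5): N and (l;000)² cancel in I_A²/I_B².
A: Δ = 2!·2!·8!/13! = 1/38610; Racah Σ t=0..2: t=0:+1/2880 t=1:−1/1440 t=2:+1/20160 = -1/3360; ⇒ 3j(2 5 5; 0 -2 2)² = 6/715, sgn +1
B: Δ = 2!·2!·8!/13! = 1/38610; Racah Σ t=0..1: t=0:+1/1440 t=1:−1/1152 = -1/5760; ⇒ 3j(2 5 5; 1 0 -1)² = 1/858, sgn -1
I_A²/I_B² = (6/715)/(1/858) = 36/5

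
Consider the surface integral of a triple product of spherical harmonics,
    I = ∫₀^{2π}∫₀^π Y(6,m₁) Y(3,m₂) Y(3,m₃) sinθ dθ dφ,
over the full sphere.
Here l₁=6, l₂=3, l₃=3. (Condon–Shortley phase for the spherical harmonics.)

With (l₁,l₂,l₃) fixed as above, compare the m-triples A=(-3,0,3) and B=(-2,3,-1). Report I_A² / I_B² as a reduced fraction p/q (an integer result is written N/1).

Shared (l₁,l₂,l₃)=(6,3,3): N and (l;000)² cancel in I_A²/I_B².
A: Δ = 6!·6!·0!/13! = 1/12012; Racah Σ t=3..3: t=3:−1/25920 = -1/25920; ⇒ 3j(6 3 3; -3 0 3)² = 1/143, sgn -1
B: Δ = 6!·6!·0!/13! = 1/12012; Racah Σ t=6..6: t=6:+1/34560 = 1/34560; ⇒ 3j(6 3 3; -2 3 -1)² = 1/429, sgn +1
I_A²/I_B² = (1/143)/(1/429) = 3/1

3/1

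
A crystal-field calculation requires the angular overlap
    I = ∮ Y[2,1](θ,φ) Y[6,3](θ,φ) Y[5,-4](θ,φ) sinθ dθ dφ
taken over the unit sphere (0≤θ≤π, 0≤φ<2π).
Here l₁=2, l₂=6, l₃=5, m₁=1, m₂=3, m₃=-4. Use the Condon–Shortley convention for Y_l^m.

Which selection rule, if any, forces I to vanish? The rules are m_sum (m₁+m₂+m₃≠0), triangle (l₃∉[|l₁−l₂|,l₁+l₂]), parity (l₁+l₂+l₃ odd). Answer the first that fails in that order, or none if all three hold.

m₁+m₂+m₃ = 1 + 3 − 4 = 0  ✓
triangle: |2−6|=4 ≤ l₃=5 ≤ 2+6=8  ✓
parity: l₁+l₂+l₃ = 13 is odd  ✗

parity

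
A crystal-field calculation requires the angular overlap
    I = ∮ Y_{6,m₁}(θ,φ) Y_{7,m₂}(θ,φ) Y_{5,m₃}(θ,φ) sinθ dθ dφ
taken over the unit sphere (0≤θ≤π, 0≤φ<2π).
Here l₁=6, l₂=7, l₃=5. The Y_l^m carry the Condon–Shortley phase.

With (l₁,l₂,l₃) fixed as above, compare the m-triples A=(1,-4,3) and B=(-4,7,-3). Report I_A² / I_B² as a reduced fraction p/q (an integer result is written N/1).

Same 6,7,5: normalisation and zero-m 3j drop out of the ratio.
A: Δ: 8! 4! 6! / 19! → 1/174594420; sum: t=1:−1/5806080 t=2:+1/1036800 t=3:−1/2073600 = 1/3225600; 3j²(6 7 5; 1 -4 3) = Δ·Π!·Σ² = 27/4199  (sign +1)
B: Δ: 8! 4! 6! / 19! → 1/174594420; sum: t=8:+1/116121600 = 1/116121600; 3j²(6 7 5; -4 7 -3) = Δ·Π!·Σ² = 7/323  (sign +1)
I_A²/I_B² = (27/4199)/(7/323) = 27/91

27/91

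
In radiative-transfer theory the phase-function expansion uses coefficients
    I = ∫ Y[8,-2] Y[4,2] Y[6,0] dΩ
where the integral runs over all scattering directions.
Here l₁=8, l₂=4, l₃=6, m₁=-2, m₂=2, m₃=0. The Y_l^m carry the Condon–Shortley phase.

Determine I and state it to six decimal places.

-0.024460

Rules hold: Σm=0, L=18 even, 4≤6≤12.
N = 17·9·13 = 1989
Δ = 6!·10!·2!/19! = 1/23279256
Racah Σ t=2..4: t=2:+1/1658880 t=3:−1/518400 t=4:+1/1658880 = -1/1382400
⇒ 3j(8 4 6; 0 0 0)² = 504/46189, sgn -1
Racah Σ t=4..6: t=4:+1/1658880 t=5:−1/1728000 t=6:+1/24883200 = 1/15552000
⇒ 3j(8 4 6; -2 2 0)² = 16/46189, sgn +1
4πI² = N·(3j₀)²·(3jₘ)² = 72576/9653501
I = -1·√(0.0075181/4π) = -0.02445959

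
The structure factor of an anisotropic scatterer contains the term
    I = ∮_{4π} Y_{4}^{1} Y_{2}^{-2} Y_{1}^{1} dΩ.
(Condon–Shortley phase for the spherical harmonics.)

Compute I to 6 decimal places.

l₃=1 ∉ [2,6] — triangle fails ⇒ I = 0

0.000000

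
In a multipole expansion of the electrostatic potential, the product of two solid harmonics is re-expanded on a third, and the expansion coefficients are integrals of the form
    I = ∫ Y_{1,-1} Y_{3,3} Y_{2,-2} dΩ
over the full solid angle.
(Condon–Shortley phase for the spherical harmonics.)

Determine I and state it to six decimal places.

-0.319865

Checks pass: Σm=0; 6 even; l₃=2∈[2,4].
(2·1+1)(2·3+1)(2·2+1) = 105
Δ: 2! 0! 4! / 7! → 1/105
sum: t=1:−1/4 = -1/4
3j²(1 3 2; 0 0 0) = Δ·Π!·Σ² = 3/35  (sign -1)
sum: t=2:+1/48 = 1/48
3j²(1 3 2; -1 3 -2) = Δ·Π!·Σ² = 1/7  (sign +1)
combine: 4πI² = 105·3/35·1/7 = 9/7
take √, sign -1: I = -0.31986543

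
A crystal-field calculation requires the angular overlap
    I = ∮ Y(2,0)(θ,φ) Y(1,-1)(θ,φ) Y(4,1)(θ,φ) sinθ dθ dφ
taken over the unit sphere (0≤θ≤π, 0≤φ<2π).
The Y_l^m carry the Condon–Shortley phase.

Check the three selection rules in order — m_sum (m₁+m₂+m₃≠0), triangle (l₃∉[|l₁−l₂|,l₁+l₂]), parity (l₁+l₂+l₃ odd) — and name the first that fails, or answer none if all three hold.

m₁+m₂+m₃ = 0 − 1 + 1 = 0  ✓
triangle: |2−1|=1 ≤ l₃=4 ≤ 2+1=3  ✗
parity: l₁+l₂+l₃ = 7 is odd

triangle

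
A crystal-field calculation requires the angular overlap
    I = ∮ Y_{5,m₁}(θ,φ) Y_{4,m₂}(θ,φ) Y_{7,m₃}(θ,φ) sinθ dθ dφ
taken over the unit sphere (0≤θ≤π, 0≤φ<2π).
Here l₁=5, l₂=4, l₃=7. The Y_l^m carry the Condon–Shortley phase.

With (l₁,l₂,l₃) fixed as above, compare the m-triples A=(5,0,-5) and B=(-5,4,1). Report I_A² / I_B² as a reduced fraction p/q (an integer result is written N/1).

Same 5,4,7: normalisation and zero-m 3j drop out of the ratio.
A: Δ: 2! 8! 6! / 17! → 1/6126120; sum: t=0:+1/3870720 = 1/3870720; 3j²(5 4 7; 5 0 -5) = Δ·Π!·Σ² = 135/6188  (sign +1)
B: Δ: 2! 8! 6! / 17! → 1/6126120; sum: t=2:+1/58060800 = 1/58060800; 3j²(5 4 7; -5 4 1) = Δ·Π!·Σ² = 1/4862  (sign +1)
I_A²/I_B² = (135/6188)/(1/4862) = 1485/14

1485/14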